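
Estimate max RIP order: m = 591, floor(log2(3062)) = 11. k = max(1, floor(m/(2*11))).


floor(log2(3062)) = 11.
2*11 = 22.
m/(2*floor(log2(n))) = 591/22 ≈ 26.8636.
floor = 26.
k = max(1, 26) = 26.

26


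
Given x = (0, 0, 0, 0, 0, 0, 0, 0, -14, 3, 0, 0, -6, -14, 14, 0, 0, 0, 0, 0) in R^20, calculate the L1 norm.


Non-zero entries: [(8, -14), (9, 3), (12, -6), (13, -14), (14, 14)]
Absolute values: [14, 3, 6, 14, 14]
||x||_1 = sum = 51.

51


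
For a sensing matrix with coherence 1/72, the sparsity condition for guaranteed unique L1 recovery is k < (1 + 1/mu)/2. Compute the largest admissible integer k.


1/mu = 72.
1 + 1/mu = 73.
(1 + 1/mu)/2 = 36.5 is not an integer, so k_max = floor(36.5) = 36.

36


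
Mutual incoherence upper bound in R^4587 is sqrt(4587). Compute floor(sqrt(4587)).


67^2 = 4489 <= 4587 < 4624 = 68^2, so 67 <= sqrt(4587) < 68.
floor(sqrt(4587)) = 67.

67


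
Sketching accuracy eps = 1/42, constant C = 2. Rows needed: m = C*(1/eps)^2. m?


1/eps = 42.
(1/eps)^2 = 1764.
m = 2*1764 = 3528.

3528


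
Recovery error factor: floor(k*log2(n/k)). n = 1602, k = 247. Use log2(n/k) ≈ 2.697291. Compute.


log2(n/k) = log2(1602/247) ≈ 2.697291.
k*log2(n/k) ≈ 247*2.697291 = 666.230877.
floor(666.230877) = 666.

666


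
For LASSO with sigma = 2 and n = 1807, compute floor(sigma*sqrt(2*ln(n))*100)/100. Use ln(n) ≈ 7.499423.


ln(1807) ≈ 7.499423.
2*ln(n) ≈ 14.998846.
sqrt(2*ln(n)) ≈ sqrt(14.998846) ≈ 3.872834.
lambda ≈ 2*3.872834 = 7.745668.
floor(lambda*100)/100 = 7.74.

7.74


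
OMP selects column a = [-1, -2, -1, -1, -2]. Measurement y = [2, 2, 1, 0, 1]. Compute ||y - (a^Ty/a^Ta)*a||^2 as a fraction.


a^T a = 11.
a^T y = -9.
coeff = -9/11 = -9/11.
||r||^2 = 29/11.

29/11


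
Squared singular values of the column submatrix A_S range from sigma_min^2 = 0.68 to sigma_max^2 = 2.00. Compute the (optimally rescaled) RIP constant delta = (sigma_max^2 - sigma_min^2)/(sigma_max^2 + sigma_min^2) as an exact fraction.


lambda_max - lambda_min = 2.00 - 0.68 = 1.32.
lambda_max + lambda_min = 2.00 + 0.68 = 2.68.
delta = 1.32/2.68 = 132/268 = 33/67.

33/67


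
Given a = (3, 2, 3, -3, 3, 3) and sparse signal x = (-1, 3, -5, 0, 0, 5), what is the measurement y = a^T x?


Non-zero terms: ['3*-1', '2*3', '3*-5', '3*5']
Products: [-3, 6, -15, 15]
y = sum = 3.

3


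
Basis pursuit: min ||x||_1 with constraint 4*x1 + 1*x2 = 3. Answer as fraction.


Axis intercepts:
  x1 = 3/4, x2 = 0: L1 = 3/4
  x1 = 0, x2 = 3: L1 = 3
x* = (3/4, 0)
||x*||_1 = 3/4.

3/4


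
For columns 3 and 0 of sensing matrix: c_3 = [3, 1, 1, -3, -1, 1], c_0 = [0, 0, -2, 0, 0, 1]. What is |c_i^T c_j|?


Inner product: 3*0 + 1*0 + 1*-2 + -3*0 + -1*0 + 1*1
Products: [0, 0, -2, 0, 0, 1]
Sum = -1.
|dot| = 1.

1


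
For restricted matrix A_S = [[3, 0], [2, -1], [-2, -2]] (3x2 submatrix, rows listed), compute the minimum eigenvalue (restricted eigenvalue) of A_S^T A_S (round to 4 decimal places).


A_S^T A_S = [[17, 2], [2, 5]].
trace = 22.
det = 81.
disc = trace^2 - 4*det = 484 - 4*81 = 160.
sqrt(160) ≈ 12.649111.
lam_min = (22 - sqrt(160))/2 ≈ (22 - 12.649111)/2 = 4.6754445 ≈ 4.6754.

4.6754


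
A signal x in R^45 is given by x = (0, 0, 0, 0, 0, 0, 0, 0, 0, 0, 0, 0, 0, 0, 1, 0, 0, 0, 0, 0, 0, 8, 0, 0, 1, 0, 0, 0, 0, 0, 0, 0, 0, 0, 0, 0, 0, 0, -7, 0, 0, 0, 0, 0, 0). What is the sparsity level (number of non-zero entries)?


Non-zero positions: [14, 21, 24, 38].
Sparsity = 4.

4


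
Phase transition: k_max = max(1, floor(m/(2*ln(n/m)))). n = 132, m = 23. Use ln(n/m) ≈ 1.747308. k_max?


n/m = 132/23.
ln(n/m) ≈ 1.747308.
2*ln(n/m) ≈ 3.494616.
m/(2*ln(n/m)) ≈ 23/3.494616 ≈ 6.5816.
floor = 6.
k_max = max(1, 6) = 6.

6


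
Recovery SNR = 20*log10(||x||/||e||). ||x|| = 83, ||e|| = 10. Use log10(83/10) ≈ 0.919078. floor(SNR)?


||x||/||e|| = 83/10.
log10(83/10) ≈ 0.919078.
20*log10(||x||/||e||) ≈ 20*0.919078 = 18.38156.
floor(18.38156) = 18.

18


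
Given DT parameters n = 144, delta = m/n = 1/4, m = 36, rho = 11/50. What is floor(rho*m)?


m = 1/4*144 = 36.
rho = 11/50.
rho*m = 11/50*36 = 7.92.
k = floor(7.92) = 7.

7


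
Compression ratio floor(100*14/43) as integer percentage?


100*m/n = 100*14/43 ≈ 32.5581.
floor = 32.

32


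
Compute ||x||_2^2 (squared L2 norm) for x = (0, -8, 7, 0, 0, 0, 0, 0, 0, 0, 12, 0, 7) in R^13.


Non-zero entries: [(1, -8), (2, 7), (10, 12), (12, 7)]
Squares: [64, 49, 144, 49]
||x||_2^2 = sum = 306.

306


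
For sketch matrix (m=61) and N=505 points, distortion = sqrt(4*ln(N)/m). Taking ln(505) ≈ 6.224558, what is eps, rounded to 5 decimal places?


ln(505) ≈ 6.224558.
4*ln(N)/m ≈ 4*6.224558/61 ≈ 0.40816774.
eps = sqrt(0.40816774) ≈ 0.6388801 ≈ 0.63888.

0.63888


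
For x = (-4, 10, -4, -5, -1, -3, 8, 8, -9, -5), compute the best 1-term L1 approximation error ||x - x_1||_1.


Sorted |x_i| descending: [10, 9, 8, 8, 5, 5, 4, 4, 3, 1]
Keep top 1: [10]
Tail entries: [9, 8, 8, 5, 5, 4, 4, 3, 1]
L1 error = sum of tail = 47.

47


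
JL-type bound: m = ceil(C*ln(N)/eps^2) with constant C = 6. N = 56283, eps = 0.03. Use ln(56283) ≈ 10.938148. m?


ln(56283) ≈ 10.938148.
eps^2 = 0.03^2 = 0.0009.
C*ln(N)/eps^2 ≈ 6*10.938148/0.0009 ≈ 72920.9867.
m = ceil(72920.9867) = 72921.

72921


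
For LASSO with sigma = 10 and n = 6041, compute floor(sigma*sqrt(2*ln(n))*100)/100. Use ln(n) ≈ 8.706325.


ln(6041) ≈ 8.706325.
2*ln(n) ≈ 17.41265.
sqrt(2*ln(n)) ≈ sqrt(17.41265) ≈ 4.172847.
lambda ≈ 10*4.172847 = 41.72847.
floor(lambda*100)/100 = 41.72.

41.72


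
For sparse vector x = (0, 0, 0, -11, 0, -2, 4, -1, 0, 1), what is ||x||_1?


Non-zero entries: [(3, -11), (5, -2), (6, 4), (7, -1), (9, 1)]
Absolute values: [11, 2, 4, 1, 1]
||x||_1 = sum = 19.

19


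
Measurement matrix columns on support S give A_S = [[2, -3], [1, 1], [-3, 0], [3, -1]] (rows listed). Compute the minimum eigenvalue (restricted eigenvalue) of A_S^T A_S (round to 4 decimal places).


A_S^T A_S = [[23, -8], [-8, 11]].
trace = 34.
det = 189.
disc = trace^2 - 4*det = 1156 - 4*189 = 400.
sqrt(400) = 20.
lam_min = (34 - 20)/2 = 7 = 7.0000.

7.0000


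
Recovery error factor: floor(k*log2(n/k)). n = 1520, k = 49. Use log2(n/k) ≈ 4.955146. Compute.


log2(n/k) = log2(1520/49) ≈ 4.955146.
k*log2(n/k) ≈ 49*4.955146 = 242.802154.
floor(242.802154) = 242.

242


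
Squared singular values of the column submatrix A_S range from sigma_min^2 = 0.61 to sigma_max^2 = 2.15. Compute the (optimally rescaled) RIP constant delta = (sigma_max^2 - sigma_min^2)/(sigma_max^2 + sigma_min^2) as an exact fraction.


lambda_max - lambda_min = 2.15 - 0.61 = 1.54.
lambda_max + lambda_min = 2.15 + 0.61 = 2.76.
delta = 1.54/2.76 = 154/276 = 77/138.

77/138


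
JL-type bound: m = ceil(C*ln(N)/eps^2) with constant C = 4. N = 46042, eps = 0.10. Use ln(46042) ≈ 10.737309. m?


ln(46042) ≈ 10.737309.
eps^2 = 0.10^2 = 0.01.
C*ln(N)/eps^2 ≈ 4*10.737309/0.01 ≈ 4294.9236.
m = ceil(4294.9236) = 4295.

4295


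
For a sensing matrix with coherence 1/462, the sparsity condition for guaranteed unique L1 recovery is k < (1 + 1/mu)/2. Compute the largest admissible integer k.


1/mu = 462.
1 + 1/mu = 463.
(1 + 1/mu)/2 = 231.5 is not an integer, so k_max = floor(231.5) = 231.

231


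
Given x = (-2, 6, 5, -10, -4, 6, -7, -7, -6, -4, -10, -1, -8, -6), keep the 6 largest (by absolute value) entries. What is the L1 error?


Sorted |x_i| descending: [10, 10, 8, 7, 7, 6, 6, 6, 6, 5, 4, 4, 2, 1]
Keep top 6: [10, 10, 8, 7, 7, 6]
Tail entries: [6, 6, 6, 5, 4, 4, 2, 1]
L1 error = sum of tail = 34.

34


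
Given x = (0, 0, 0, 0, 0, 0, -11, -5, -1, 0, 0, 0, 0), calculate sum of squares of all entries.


Non-zero entries: [(6, -11), (7, -5), (8, -1)]
Squares: [121, 25, 1]
||x||_2^2 = sum = 147.

147


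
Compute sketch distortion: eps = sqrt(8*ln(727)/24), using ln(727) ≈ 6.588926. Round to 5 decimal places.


ln(727) ≈ 6.588926.
8*ln(N)/m ≈ 8*6.588926/24 ≈ 2.19630867.
eps = sqrt(2.19630867) ≈ 1.4819948 ≈ 1.48199.

1.48199


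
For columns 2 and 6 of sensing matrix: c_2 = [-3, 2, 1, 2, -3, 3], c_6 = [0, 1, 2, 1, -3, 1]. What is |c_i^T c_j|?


Inner product: -3*0 + 2*1 + 1*2 + 2*1 + -3*-3 + 3*1
Products: [0, 2, 2, 2, 9, 3]
Sum = 18.
|dot| = 18.

18


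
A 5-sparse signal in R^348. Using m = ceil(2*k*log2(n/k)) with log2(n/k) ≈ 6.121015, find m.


log2(n/k) = log2(348/5) ≈ 6.121015.
2*k*log2(n/k) ≈ 2*5*6.121015 = 61.21015.
m = ceil(61.21015) = 62.

62


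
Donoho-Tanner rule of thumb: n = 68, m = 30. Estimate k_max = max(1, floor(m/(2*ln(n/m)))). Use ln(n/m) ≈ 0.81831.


n/m = 68/30 = 34/15.
ln(n/m) ≈ 0.81831.
2*ln(n/m) ≈ 1.63662.
m/(2*ln(n/m)) ≈ 30/1.63662 ≈ 18.3305.
floor = 18.
k_max = max(1, 18) = 18.

18


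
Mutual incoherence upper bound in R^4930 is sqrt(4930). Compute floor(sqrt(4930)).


70^2 = 4900 <= 4930 < 5041 = 71^2, so 70 <= sqrt(4930) < 71.
floor(sqrt(4930)) = 70.

70


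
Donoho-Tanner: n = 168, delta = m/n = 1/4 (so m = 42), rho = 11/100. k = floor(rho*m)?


m = 1/4*168 = 42.
rho = 11/100.
rho*m = 11/100*42 = 4.62.
k = floor(4.62) = 4.

4


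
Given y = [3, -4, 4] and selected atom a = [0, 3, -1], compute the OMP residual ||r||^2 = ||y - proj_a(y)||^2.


a^T a = 10.
a^T y = -16.
coeff = -16/10 = -8/5.
||r||^2 = 77/5.

77/5


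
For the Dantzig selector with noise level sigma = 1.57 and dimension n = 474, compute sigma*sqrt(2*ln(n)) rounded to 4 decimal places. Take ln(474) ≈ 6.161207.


ln(474) ≈ 6.161207.
2*ln(n) ≈ 12.322414.
sqrt(2*ln(n)) ≈ sqrt(12.322414) ≈ 3.51033.
threshold ≈ 1.57*3.51033 = 5.5112181 ≈ 5.5112.

5.5112


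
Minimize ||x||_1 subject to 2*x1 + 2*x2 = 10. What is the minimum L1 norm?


Axis intercepts:
  x1 = 5, x2 = 0: L1 = 5
  x1 = 0, x2 = 5: L1 = 5
x* = (5, 0)
||x*||_1 = 5.

5


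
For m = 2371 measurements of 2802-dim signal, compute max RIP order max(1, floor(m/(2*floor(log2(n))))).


floor(log2(2802)) = 11.
2*11 = 22.
m/(2*floor(log2(n))) = 2371/22 ≈ 107.7727.
floor = 107.
k = max(1, 107) = 107.

107


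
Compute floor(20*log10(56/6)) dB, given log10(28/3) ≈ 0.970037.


||x||/||e|| = 56/6 = 28/3.
log10(28/3) ≈ 0.970037.
20*log10(||x||/||e||) ≈ 20*0.970037 = 19.40074.
floor(19.40074) = 19.

19


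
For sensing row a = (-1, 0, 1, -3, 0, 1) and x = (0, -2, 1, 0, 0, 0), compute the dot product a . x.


Non-zero terms: ['0*-2', '1*1']
Products: [0, 1]
y = sum = 1.

1


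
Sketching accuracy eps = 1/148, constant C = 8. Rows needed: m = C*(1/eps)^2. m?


1/eps = 148.
(1/eps)^2 = 21904.
m = 8*21904 = 175232.

175232


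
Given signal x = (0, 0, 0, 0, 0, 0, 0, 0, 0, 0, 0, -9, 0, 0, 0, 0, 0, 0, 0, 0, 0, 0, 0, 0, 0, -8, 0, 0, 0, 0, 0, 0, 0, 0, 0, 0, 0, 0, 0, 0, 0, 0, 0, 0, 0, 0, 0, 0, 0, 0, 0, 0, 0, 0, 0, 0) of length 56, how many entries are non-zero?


Non-zero positions: [11, 25].
Sparsity = 2.

2


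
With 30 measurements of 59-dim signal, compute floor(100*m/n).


100*m/n = 100*30/59 ≈ 50.8475.
floor = 50.

50


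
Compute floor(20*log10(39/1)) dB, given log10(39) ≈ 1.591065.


||x||/||e|| = 39/1 = 39.
log10(39) ≈ 1.591065.
20*log10(||x||/||e||) ≈ 20*1.591065 = 31.8213.
floor(31.8213) = 31.

31


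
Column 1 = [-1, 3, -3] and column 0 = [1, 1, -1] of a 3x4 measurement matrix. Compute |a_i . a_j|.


Inner product: -1*1 + 3*1 + -3*-1
Products: [-1, 3, 3]
Sum = 5.
|dot| = 5.

5


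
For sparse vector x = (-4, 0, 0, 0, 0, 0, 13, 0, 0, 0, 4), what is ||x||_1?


Non-zero entries: [(0, -4), (6, 13), (10, 4)]
Absolute values: [4, 13, 4]
||x||_1 = sum = 21.

21


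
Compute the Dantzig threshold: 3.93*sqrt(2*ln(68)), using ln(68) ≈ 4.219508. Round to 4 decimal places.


ln(68) ≈ 4.219508.
2*ln(n) ≈ 8.439016.
sqrt(2*ln(n)) ≈ sqrt(8.439016) ≈ 2.904998.
threshold ≈ 3.93*2.904998 = 11.41664214 ≈ 11.4166.

11.4166


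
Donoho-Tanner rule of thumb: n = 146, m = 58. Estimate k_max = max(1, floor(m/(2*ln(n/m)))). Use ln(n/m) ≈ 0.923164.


n/m = 146/58 = 73/29.
ln(n/m) ≈ 0.923164.
2*ln(n/m) ≈ 1.846328.
m/(2*ln(n/m)) ≈ 58/1.846328 ≈ 31.4137.
floor = 31.
k_max = max(1, 31) = 31.

31


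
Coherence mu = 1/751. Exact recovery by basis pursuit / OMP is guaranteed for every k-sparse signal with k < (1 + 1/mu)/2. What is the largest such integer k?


1/mu = 751.
1 + 1/mu = 752.
(1 + 1/mu)/2 = 376 is an integer and the inequality is strict, so k_max = 376 - 1 = 375.

375


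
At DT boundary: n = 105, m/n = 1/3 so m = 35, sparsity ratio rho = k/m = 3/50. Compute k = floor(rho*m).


m = 1/3*105 = 35.
rho = 3/50.
rho*m = 3/50*35 = 2.1.
k = floor(2.1) = 2.

2


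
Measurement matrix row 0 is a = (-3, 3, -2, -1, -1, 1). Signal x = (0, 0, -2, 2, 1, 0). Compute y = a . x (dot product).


Non-zero terms: ['-2*-2', '-1*2', '-1*1']
Products: [4, -2, -1]
y = sum = 1.

1


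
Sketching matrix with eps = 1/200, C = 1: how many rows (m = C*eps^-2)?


1/eps = 200.
(1/eps)^2 = 40000.
m = 1*40000 = 40000.

40000


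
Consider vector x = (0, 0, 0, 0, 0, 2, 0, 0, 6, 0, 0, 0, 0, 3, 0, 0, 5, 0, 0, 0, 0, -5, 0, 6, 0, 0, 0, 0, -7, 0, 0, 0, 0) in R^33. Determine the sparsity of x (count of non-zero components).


Non-zero positions: [5, 8, 13, 16, 21, 23, 28].
Sparsity = 7.

7


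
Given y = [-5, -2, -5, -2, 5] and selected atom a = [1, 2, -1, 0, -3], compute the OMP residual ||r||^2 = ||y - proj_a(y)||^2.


a^T a = 15.
a^T y = -19.
coeff = -19/15 = -19/15.
||r||^2 = 884/15.

884/15


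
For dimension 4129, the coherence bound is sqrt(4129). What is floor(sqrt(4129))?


64^2 = 4096 <= 4129 < 4225 = 65^2, so 64 <= sqrt(4129) < 65.
floor(sqrt(4129)) = 64.

64


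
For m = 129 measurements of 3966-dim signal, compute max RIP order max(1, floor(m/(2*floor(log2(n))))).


floor(log2(3966)) = 11.
2*11 = 22.
m/(2*floor(log2(n))) = 129/22 ≈ 5.8636.
floor = 5.
k = max(1, 5) = 5.

5


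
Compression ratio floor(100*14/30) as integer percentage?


100*m/n = 100*14/30 ≈ 46.6667.
floor = 46.

46


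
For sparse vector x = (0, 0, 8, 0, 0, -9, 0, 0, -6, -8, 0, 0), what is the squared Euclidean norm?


Non-zero entries: [(2, 8), (5, -9), (8, -6), (9, -8)]
Squares: [64, 81, 36, 64]
||x||_2^2 = sum = 245.

245


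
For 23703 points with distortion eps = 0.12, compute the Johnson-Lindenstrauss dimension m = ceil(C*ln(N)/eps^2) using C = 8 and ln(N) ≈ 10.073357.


ln(23703) ≈ 10.073357.
eps^2 = 0.12^2 = 0.0144.
C*ln(N)/eps^2 ≈ 8*10.073357/0.0144 ≈ 5596.3094.
m = ceil(5596.3094) = 5597.

5597


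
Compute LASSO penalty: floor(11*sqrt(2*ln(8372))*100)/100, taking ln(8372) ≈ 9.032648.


ln(8372) ≈ 9.032648.
2*ln(n) ≈ 18.065296.
sqrt(2*ln(n)) ≈ sqrt(18.065296) ≈ 4.250329.
lambda ≈ 11*4.250329 = 46.753619.
floor(lambda*100)/100 = 46.75.

46.75


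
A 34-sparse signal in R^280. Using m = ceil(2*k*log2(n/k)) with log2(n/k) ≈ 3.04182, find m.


log2(n/k) = log2(280/34) ≈ 3.04182.
2*k*log2(n/k) ≈ 2*34*3.04182 = 206.84376.
m = ceil(206.84376) = 207.

207


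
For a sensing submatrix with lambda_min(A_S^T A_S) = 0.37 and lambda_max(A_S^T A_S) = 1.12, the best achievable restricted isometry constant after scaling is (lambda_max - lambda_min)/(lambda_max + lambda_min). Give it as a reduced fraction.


lambda_max - lambda_min = 1.12 - 0.37 = 0.75.
lambda_max + lambda_min = 1.12 + 0.37 = 1.49.
delta = 0.75/1.49 = 75/149.

75/149


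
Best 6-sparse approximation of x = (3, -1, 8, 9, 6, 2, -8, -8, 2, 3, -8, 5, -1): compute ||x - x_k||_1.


Sorted |x_i| descending: [9, 8, 8, 8, 8, 6, 5, 3, 3, 2, 2, 1, 1]
Keep top 6: [9, 8, 8, 8, 8, 6]
Tail entries: [5, 3, 3, 2, 2, 1, 1]
L1 error = sum of tail = 17.

17


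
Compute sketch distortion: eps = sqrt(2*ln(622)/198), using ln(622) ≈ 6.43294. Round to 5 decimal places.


ln(622) ≈ 6.43294.
2*ln(N)/m ≈ 2*6.43294/198 ≈ 0.06497919.
eps = sqrt(0.06497919) ≈ 0.2549102 ≈ 0.25491.

0.25491


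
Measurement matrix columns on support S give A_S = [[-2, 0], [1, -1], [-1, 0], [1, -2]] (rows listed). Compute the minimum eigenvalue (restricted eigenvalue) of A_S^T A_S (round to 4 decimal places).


A_S^T A_S = [[7, -3], [-3, 5]].
trace = 12.
det = 26.
disc = trace^2 - 4*det = 144 - 4*26 = 40.
sqrt(40) ≈ 6.324555.
lam_min = (12 - sqrt(40))/2 ≈ (12 - 6.324555)/2 = 2.8377225 ≈ 2.8377.

2.8377


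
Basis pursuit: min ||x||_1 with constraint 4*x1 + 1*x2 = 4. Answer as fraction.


Axis intercepts:
  x1 = 1, x2 = 0: L1 = 1
  x1 = 0, x2 = 4: L1 = 4
x* = (1, 0)
||x*||_1 = 1.

1


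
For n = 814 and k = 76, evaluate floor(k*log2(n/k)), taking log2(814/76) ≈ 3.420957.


log2(n/k) = log2(814/76) ≈ 3.420957.
k*log2(n/k) ≈ 76*3.420957 = 259.992732.
floor(259.992732) = 259.

259


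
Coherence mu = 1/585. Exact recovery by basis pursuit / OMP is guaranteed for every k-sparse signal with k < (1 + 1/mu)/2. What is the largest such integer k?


1/mu = 585.
1 + 1/mu = 586.
(1 + 1/mu)/2 = 293 is an integer and the inequality is strict, so k_max = 293 - 1 = 292.

292


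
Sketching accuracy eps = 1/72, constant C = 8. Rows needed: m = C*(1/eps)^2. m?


1/eps = 72.
(1/eps)^2 = 5184.
m = 8*5184 = 41472.

41472


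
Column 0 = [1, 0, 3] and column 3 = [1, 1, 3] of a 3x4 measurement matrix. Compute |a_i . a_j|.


Inner product: 1*1 + 0*1 + 3*3
Products: [1, 0, 9]
Sum = 10.
|dot| = 10.

10


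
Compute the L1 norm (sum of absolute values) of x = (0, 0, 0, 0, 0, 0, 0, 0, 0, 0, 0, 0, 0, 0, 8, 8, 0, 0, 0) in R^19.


Non-zero entries: [(14, 8), (15, 8)]
Absolute values: [8, 8]
||x||_1 = sum = 16.

16


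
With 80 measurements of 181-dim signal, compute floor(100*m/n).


100*m/n = 100*80/181 ≈ 44.1989.
floor = 44.

44


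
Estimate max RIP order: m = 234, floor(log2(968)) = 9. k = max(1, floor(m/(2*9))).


floor(log2(968)) = 9.
2*9 = 18.
m/(2*floor(log2(n))) = 234/18 ≈ 13.0.
floor = 13.
k = max(1, 13) = 13.

13


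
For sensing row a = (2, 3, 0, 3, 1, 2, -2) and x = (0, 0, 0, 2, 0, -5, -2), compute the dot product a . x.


Non-zero terms: ['3*2', '2*-5', '-2*-2']
Products: [6, -10, 4]
y = sum = 0.

0


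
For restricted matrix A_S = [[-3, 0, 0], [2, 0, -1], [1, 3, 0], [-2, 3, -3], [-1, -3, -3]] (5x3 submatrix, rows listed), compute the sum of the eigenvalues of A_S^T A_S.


Sum of eigenvalues of A_S^T A_S = trace(A_S^T A_S) = sum of squared column norms of A_S.
A_S^T A_S diagonal: [19, 27, 19].
trace = 19 + 27 + 19 = 65.

65


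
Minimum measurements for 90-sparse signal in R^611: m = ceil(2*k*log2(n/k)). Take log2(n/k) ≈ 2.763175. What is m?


log2(n/k) = log2(611/90) ≈ 2.763175.
2*k*log2(n/k) ≈ 2*90*2.763175 = 497.3715.
m = ceil(497.3715) = 498.

498


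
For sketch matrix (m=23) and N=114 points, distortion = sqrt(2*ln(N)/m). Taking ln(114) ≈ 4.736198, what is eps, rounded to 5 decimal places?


ln(114) ≈ 4.736198.
2*ln(N)/m ≈ 2*4.736198/23 ≈ 0.4118433.
eps = sqrt(0.4118433) ≈ 0.6417502 ≈ 0.64175.

0.64175


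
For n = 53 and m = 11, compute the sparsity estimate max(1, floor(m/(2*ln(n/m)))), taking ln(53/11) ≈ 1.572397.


n/m = 53/11.
ln(n/m) ≈ 1.572397.
2*ln(n/m) ≈ 3.144794.
m/(2*ln(n/m)) ≈ 11/3.144794 ≈ 3.4978.
floor = 3.
k_max = max(1, 3) = 3.

3


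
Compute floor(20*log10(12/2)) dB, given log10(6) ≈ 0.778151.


||x||/||e|| = 12/2 = 6.
log10(6) ≈ 0.778151.
20*log10(||x||/||e||) ≈ 20*0.778151 = 15.56302.
floor(15.56302) = 15.

15


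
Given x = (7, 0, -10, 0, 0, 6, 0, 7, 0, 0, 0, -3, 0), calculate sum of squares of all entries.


Non-zero entries: [(0, 7), (2, -10), (5, 6), (7, 7), (11, -3)]
Squares: [49, 100, 36, 49, 9]
||x||_2^2 = sum = 243.

243


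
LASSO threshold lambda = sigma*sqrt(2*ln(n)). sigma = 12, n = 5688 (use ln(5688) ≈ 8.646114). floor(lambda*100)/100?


ln(5688) ≈ 8.646114.
2*ln(n) ≈ 17.292228.
sqrt(2*ln(n)) ≈ sqrt(17.292228) ≈ 4.158392.
lambda ≈ 12*4.158392 = 49.900704.
floor(lambda*100)/100 = 49.90.

49.90


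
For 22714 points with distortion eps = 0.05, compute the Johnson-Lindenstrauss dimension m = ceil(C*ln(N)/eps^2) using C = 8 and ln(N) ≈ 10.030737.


ln(22714) ≈ 10.030737.
eps^2 = 0.05^2 = 0.0025.
C*ln(N)/eps^2 ≈ 8*10.030737/0.0025 ≈ 32098.3584.
m = ceil(32098.3584) = 32099.

32099


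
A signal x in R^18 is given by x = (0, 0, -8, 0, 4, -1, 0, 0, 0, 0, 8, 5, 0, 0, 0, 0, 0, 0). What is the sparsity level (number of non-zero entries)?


Non-zero positions: [2, 4, 5, 10, 11].
Sparsity = 5.

5


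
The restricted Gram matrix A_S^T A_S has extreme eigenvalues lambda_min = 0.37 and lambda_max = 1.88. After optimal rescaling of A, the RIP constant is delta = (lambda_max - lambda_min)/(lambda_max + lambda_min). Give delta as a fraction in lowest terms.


lambda_max - lambda_min = 1.88 - 0.37 = 1.51.
lambda_max + lambda_min = 1.88 + 0.37 = 2.25.
delta = 1.51/2.25 = 151/225.

151/225


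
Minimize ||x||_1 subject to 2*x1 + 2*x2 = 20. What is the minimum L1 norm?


Axis intercepts:
  x1 = 10, x2 = 0: L1 = 10
  x1 = 0, x2 = 10: L1 = 10
x* = (10, 0)
||x*||_1 = 10.

10


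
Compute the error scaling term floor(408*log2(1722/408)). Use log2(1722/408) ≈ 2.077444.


log2(n/k) = log2(1722/408) ≈ 2.077444.
k*log2(n/k) ≈ 408*2.077444 = 847.597152.
floor(847.597152) = 847.

847


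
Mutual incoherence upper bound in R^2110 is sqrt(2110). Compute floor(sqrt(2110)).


45^2 = 2025 <= 2110 < 2116 = 46^2, so 45 <= sqrt(2110) < 46.
floor(sqrt(2110)) = 45.

45


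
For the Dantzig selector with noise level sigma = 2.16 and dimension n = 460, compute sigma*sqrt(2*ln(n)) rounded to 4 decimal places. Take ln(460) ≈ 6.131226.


ln(460) ≈ 6.131226.
2*ln(n) ≈ 12.262452.
sqrt(2*ln(n)) ≈ sqrt(12.262452) ≈ 3.501778.
threshold ≈ 2.16*3.501778 = 7.56384048 ≈ 7.5638.

7.5638


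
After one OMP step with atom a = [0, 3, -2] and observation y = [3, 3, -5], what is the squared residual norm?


a^T a = 13.
a^T y = 19.
coeff = 19/13 = 19/13.
||r||^2 = 198/13.

198/13


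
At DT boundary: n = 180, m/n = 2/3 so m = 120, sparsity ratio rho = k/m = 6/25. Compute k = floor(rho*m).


m = 2/3*180 = 120.
rho = 6/25.
rho*m = 6/25*120 = 28.8.
k = floor(28.8) = 28.

28


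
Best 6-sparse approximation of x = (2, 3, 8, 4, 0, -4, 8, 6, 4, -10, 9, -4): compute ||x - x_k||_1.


Sorted |x_i| descending: [10, 9, 8, 8, 6, 4, 4, 4, 4, 3, 2, 0]
Keep top 6: [10, 9, 8, 8, 6, 4]
Tail entries: [4, 4, 4, 3, 2, 0]
L1 error = sum of tail = 17.

17


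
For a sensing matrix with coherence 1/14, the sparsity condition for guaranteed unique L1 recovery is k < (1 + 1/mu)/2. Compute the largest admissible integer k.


1/mu = 14.
1 + 1/mu = 15.
(1 + 1/mu)/2 = 7.5 is not an integer, so k_max = floor(7.5) = 7.

7


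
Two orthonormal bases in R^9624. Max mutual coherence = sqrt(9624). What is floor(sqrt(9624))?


98^2 = 9604 <= 9624 < 9801 = 99^2, so 98 <= sqrt(9624) < 99.
floor(sqrt(9624)) = 98.

98


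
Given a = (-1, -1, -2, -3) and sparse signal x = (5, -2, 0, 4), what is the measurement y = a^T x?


Non-zero terms: ['-1*5', '-1*-2', '-3*4']
Products: [-5, 2, -12]
y = sum = -15.

-15


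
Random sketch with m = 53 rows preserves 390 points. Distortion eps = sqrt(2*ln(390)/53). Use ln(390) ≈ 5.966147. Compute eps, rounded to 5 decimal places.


ln(390) ≈ 5.966147.
2*ln(N)/m ≈ 2*5.966147/53 ≈ 0.22513762.
eps = sqrt(0.22513762) ≈ 0.4744867 ≈ 0.47449.

0.47449


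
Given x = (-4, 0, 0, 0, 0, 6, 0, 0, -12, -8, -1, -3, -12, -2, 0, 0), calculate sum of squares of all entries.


Non-zero entries: [(0, -4), (5, 6), (8, -12), (9, -8), (10, -1), (11, -3), (12, -12), (13, -2)]
Squares: [16, 36, 144, 64, 1, 9, 144, 4]
||x||_2^2 = sum = 418.

418


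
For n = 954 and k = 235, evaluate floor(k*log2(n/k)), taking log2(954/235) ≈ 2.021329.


log2(n/k) = log2(954/235) ≈ 2.021329.
k*log2(n/k) ≈ 235*2.021329 = 475.012315.
floor(475.012315) = 475.

475


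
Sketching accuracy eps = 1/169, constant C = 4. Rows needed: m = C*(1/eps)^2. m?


1/eps = 169.
(1/eps)^2 = 28561.
m = 4*28561 = 114244.

114244


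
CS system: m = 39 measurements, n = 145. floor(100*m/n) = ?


100*m/n = 100*39/145 ≈ 26.8966.
floor = 26.

26


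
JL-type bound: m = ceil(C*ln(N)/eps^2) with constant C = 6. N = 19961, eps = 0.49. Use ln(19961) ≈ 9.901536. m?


ln(19961) ≈ 9.901536.
eps^2 = 0.49^2 = 0.2401.
C*ln(N)/eps^2 ≈ 6*9.901536/0.2401 ≈ 247.4353.
m = ceil(247.4353) = 248.

248


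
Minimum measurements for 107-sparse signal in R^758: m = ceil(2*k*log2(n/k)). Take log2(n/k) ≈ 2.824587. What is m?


log2(n/k) = log2(758/107) ≈ 2.824587.
2*k*log2(n/k) ≈ 2*107*2.824587 = 604.461618.
m = ceil(604.461618) = 605.

605


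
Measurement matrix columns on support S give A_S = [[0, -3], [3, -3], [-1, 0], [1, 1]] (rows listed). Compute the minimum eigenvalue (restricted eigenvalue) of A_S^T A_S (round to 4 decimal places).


A_S^T A_S = [[11, -8], [-8, 19]].
trace = 30.
det = 145.
disc = trace^2 - 4*det = 900 - 4*145 = 320.
sqrt(320) ≈ 17.888544.
lam_min = (30 - sqrt(320))/2 ≈ (30 - 17.888544)/2 = 6.055728 ≈ 6.0557.

6.0557


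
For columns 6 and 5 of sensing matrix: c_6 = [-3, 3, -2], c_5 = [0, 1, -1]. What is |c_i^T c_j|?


Inner product: -3*0 + 3*1 + -2*-1
Products: [0, 3, 2]
Sum = 5.
|dot| = 5.

5


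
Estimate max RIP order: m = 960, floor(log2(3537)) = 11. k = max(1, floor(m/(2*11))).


floor(log2(3537)) = 11.
2*11 = 22.
m/(2*floor(log2(n))) = 960/22 ≈ 43.6364.
floor = 43.
k = max(1, 43) = 43.

43


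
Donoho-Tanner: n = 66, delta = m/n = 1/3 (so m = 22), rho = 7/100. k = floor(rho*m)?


m = 1/3*66 = 22.
rho = 7/100.
rho*m = 7/100*22 = 1.54.
k = floor(1.54) = 1.

1


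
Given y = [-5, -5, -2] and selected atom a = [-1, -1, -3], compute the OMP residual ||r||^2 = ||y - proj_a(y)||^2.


a^T a = 11.
a^T y = 16.
coeff = 16/11 = 16/11.
||r||^2 = 338/11.

338/11


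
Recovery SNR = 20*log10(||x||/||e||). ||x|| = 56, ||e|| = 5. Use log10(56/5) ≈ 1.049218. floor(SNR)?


||x||/||e|| = 56/5.
log10(56/5) ≈ 1.049218.
20*log10(||x||/||e||) ≈ 20*1.049218 = 20.98436.
floor(20.98436) = 20.

20


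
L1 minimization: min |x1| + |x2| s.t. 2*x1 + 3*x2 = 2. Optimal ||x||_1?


Axis intercepts:
  x1 = 1, x2 = 0: L1 = 1
  x1 = 0, x2 = 2/3: L1 = 2/3
x* = (0, 2/3)
||x*||_1 = 2/3.

2/3


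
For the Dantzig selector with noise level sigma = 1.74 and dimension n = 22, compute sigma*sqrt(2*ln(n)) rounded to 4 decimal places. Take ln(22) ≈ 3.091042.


ln(22) ≈ 3.091042.
2*ln(n) ≈ 6.182084.
sqrt(2*ln(n)) ≈ sqrt(6.182084) ≈ 2.48638.
threshold ≈ 1.74*2.48638 = 4.3263012 ≈ 4.3263.

4.3263


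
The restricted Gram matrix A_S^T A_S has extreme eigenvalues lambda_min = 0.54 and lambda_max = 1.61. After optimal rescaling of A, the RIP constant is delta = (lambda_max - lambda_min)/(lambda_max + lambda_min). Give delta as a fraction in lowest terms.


lambda_max - lambda_min = 1.61 - 0.54 = 1.07.
lambda_max + lambda_min = 1.61 + 0.54 = 2.15.
delta = 1.07/2.15 = 107/215.

107/215


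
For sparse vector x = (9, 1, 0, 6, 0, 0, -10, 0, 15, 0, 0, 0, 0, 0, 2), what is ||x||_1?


Non-zero entries: [(0, 9), (1, 1), (3, 6), (6, -10), (8, 15), (14, 2)]
Absolute values: [9, 1, 6, 10, 15, 2]
||x||_1 = sum = 43.

43


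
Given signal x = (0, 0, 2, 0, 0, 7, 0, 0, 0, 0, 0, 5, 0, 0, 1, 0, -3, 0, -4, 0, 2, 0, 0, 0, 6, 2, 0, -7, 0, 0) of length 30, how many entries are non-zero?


Non-zero positions: [2, 5, 11, 14, 16, 18, 20, 24, 25, 27].
Sparsity = 10.

10


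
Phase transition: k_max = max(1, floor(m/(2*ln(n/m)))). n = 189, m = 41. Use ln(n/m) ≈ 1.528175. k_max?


n/m = 189/41.
ln(n/m) ≈ 1.528175.
2*ln(n/m) ≈ 3.05635.
m/(2*ln(n/m)) ≈ 41/3.05635 ≈ 13.4147.
floor = 13.
k_max = max(1, 13) = 13.

13


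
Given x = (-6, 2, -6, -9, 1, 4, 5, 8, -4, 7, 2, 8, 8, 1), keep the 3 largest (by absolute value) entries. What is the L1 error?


Sorted |x_i| descending: [9, 8, 8, 8, 7, 6, 6, 5, 4, 4, 2, 2, 1, 1]
Keep top 3: [9, 8, 8]
Tail entries: [8, 7, 6, 6, 5, 4, 4, 2, 2, 1, 1]
L1 error = sum of tail = 46.

46


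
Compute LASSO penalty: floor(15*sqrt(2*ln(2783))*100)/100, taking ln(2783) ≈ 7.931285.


ln(2783) ≈ 7.931285.
2*ln(n) ≈ 15.86257.
sqrt(2*ln(n)) ≈ sqrt(15.86257) ≈ 3.982784.
lambda ≈ 15*3.982784 = 59.74176.
floor(lambda*100)/100 = 59.74.

59.74


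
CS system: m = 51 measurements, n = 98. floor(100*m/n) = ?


100*m/n = 100*51/98 ≈ 52.0408.
floor = 52.

52


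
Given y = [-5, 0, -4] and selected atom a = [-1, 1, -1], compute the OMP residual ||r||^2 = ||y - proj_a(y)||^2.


a^T a = 3.
a^T y = 9.
coeff = 9/3 = 3.
||r||^2 = 14.

14


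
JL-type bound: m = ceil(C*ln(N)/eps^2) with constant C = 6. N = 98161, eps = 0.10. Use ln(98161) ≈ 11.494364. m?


ln(98161) ≈ 11.494364.
eps^2 = 0.10^2 = 0.01.
C*ln(N)/eps^2 ≈ 6*11.494364/0.01 ≈ 6896.6184.
m = ceil(6896.6184) = 6897.

6897


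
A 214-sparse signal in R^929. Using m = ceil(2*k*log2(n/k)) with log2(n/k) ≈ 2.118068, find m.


log2(n/k) = log2(929/214) ≈ 2.118068.
2*k*log2(n/k) ≈ 2*214*2.118068 = 906.533104.
m = ceil(906.533104) = 907.

907


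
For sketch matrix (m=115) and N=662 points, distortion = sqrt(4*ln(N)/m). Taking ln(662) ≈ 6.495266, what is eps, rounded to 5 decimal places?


ln(662) ≈ 6.495266.
4*ln(N)/m ≈ 4*6.495266/115 ≈ 0.2259223.
eps = sqrt(0.2259223) ≈ 0.4753128 ≈ 0.47531.

0.47531


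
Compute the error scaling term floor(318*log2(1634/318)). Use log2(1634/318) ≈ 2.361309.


log2(n/k) = log2(1634/318) ≈ 2.361309.
k*log2(n/k) ≈ 318*2.361309 = 750.896262.
floor(750.896262) = 750.

750


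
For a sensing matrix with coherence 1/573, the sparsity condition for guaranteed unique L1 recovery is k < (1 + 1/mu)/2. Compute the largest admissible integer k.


1/mu = 573.
1 + 1/mu = 574.
(1 + 1/mu)/2 = 287 is an integer and the inequality is strict, so k_max = 287 - 1 = 286.

286


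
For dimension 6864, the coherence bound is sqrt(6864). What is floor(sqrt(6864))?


82^2 = 6724 <= 6864 < 6889 = 83^2, so 82 <= sqrt(6864) < 83.
floor(sqrt(6864)) = 82.

82


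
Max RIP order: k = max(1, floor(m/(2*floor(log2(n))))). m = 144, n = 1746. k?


floor(log2(1746)) = 10.
2*10 = 20.
m/(2*floor(log2(n))) = 144/20 ≈ 7.2.
floor = 7.
k = max(1, 7) = 7.

7


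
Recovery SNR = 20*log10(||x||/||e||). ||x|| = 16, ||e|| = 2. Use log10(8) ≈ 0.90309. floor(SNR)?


||x||/||e|| = 16/2 = 8.
log10(8) ≈ 0.90309.
20*log10(||x||/||e||) ≈ 20*0.90309 = 18.0618.
floor(18.0618) = 18.

18


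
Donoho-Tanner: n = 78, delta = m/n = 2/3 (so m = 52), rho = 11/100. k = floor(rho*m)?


m = 2/3*78 = 52.
rho = 11/100.
rho*m = 11/100*52 = 5.72.
k = floor(5.72) = 5.

5


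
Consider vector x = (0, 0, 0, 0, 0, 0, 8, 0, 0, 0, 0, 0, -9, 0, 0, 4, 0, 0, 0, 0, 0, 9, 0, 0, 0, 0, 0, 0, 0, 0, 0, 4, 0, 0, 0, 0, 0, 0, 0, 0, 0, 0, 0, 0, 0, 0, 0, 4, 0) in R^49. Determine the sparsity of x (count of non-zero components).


Non-zero positions: [6, 12, 15, 21, 31, 47].
Sparsity = 6.

6


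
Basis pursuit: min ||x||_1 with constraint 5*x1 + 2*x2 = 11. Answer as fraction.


Axis intercepts:
  x1 = 11/5, x2 = 0: L1 = 11/5
  x1 = 0, x2 = 11/2: L1 = 11/2
x* = (11/5, 0)
||x*||_1 = 11/5.

11/5


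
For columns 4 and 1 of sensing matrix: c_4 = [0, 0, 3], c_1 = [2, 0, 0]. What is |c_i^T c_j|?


Inner product: 0*2 + 0*0 + 3*0
Products: [0, 0, 0]
Sum = 0.
|dot| = 0.

0


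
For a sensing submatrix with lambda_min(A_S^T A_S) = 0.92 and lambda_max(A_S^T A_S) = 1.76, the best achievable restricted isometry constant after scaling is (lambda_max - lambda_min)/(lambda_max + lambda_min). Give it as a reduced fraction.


lambda_max - lambda_min = 1.76 - 0.92 = 0.84.
lambda_max + lambda_min = 1.76 + 0.92 = 2.68.
delta = 0.84/2.68 = 84/268 = 21/67.

21/67


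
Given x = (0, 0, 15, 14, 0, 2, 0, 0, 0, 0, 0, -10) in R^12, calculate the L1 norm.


Non-zero entries: [(2, 15), (3, 14), (5, 2), (11, -10)]
Absolute values: [15, 14, 2, 10]
||x||_1 = sum = 41.

41


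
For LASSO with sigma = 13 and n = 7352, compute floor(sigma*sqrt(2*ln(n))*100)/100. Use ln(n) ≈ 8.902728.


ln(7352) ≈ 8.902728.
2*ln(n) ≈ 17.805456.
sqrt(2*ln(n)) ≈ sqrt(17.805456) ≈ 4.219651.
lambda ≈ 13*4.219651 = 54.855463.
floor(lambda*100)/100 = 54.85.

54.85


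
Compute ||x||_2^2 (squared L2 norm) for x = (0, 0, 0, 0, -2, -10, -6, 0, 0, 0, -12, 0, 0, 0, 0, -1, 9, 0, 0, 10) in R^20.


Non-zero entries: [(4, -2), (5, -10), (6, -6), (10, -12), (15, -1), (16, 9), (19, 10)]
Squares: [4, 100, 36, 144, 1, 81, 100]
||x||_2^2 = sum = 466.

466


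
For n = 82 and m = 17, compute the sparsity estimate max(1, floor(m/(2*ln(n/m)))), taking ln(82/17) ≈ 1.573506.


n/m = 82/17.
ln(n/m) ≈ 1.573506.
2*ln(n/m) ≈ 3.147012.
m/(2*ln(n/m)) ≈ 17/3.147012 ≈ 5.4019.
floor = 5.
k_max = max(1, 5) = 5.

5


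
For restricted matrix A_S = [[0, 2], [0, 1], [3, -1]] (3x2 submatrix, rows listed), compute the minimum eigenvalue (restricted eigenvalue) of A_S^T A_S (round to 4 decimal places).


A_S^T A_S = [[9, -3], [-3, 6]].
trace = 15.
det = 45.
disc = trace^2 - 4*det = 225 - 4*45 = 45.
sqrt(45) ≈ 6.708204.
lam_min = (15 - sqrt(45))/2 ≈ (15 - 6.708204)/2 = 4.145898 ≈ 4.1459.

4.1459


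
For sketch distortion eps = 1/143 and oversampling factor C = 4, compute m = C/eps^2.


1/eps = 143.
(1/eps)^2 = 20449.
m = 4*20449 = 81796.

81796


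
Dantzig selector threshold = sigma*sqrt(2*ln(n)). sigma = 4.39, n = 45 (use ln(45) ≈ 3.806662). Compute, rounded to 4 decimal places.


ln(45) ≈ 3.806662.
2*ln(n) ≈ 7.613324.
sqrt(2*ln(n)) ≈ sqrt(7.613324) ≈ 2.759225.
threshold ≈ 4.39*2.759225 = 12.11299775 ≈ 12.1130.

12.1130


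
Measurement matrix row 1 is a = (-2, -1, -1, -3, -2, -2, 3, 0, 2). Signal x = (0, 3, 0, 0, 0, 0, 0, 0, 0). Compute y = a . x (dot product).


Non-zero terms: ['-1*3']
Products: [-3]
y = sum = -3.

-3


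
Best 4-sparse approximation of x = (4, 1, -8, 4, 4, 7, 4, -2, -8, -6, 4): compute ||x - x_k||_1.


Sorted |x_i| descending: [8, 8, 7, 6, 4, 4, 4, 4, 4, 2, 1]
Keep top 4: [8, 8, 7, 6]
Tail entries: [4, 4, 4, 4, 4, 2, 1]
L1 error = sum of tail = 23.

23


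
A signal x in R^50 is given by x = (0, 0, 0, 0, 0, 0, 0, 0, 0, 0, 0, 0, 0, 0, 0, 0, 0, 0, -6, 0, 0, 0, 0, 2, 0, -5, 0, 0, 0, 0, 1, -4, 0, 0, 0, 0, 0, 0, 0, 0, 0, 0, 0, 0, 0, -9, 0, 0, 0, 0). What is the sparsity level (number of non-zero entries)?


Non-zero positions: [18, 23, 25, 30, 31, 45].
Sparsity = 6.

6


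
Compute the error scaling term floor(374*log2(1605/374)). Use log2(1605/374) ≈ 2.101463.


log2(n/k) = log2(1605/374) ≈ 2.101463.
k*log2(n/k) ≈ 374*2.101463 = 785.947162.
floor(785.947162) = 785.

785


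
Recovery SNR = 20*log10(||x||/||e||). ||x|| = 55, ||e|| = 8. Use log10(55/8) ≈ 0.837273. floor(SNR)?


||x||/||e|| = 55/8.
log10(55/8) ≈ 0.837273.
20*log10(||x||/||e||) ≈ 20*0.837273 = 16.74546.
floor(16.74546) = 16.

16


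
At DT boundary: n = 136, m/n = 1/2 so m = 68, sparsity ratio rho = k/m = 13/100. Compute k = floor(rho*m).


m = 1/2*136 = 68.
rho = 13/100.
rho*m = 13/100*68 = 8.84.
k = floor(8.84) = 8.

8


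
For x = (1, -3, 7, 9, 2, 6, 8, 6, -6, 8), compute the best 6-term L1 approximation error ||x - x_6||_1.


Sorted |x_i| descending: [9, 8, 8, 7, 6, 6, 6, 3, 2, 1]
Keep top 6: [9, 8, 8, 7, 6, 6]
Tail entries: [6, 3, 2, 1]
L1 error = sum of tail = 12.

12


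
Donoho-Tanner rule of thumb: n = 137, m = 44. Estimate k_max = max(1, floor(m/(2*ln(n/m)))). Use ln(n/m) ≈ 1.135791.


n/m = 137/44.
ln(n/m) ≈ 1.135791.
2*ln(n/m) ≈ 2.271582.
m/(2*ln(n/m)) ≈ 44/2.271582 ≈ 19.3698.
floor = 19.
k_max = max(1, 19) = 19.

19


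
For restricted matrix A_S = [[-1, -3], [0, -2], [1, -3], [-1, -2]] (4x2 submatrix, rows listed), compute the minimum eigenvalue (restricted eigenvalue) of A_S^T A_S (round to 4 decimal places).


A_S^T A_S = [[3, 2], [2, 26]].
trace = 29.
det = 74.
disc = trace^2 - 4*det = 841 - 4*74 = 545.
sqrt(545) ≈ 23.345235.
lam_min = (29 - sqrt(545))/2 ≈ (29 - 23.345235)/2 = 2.8273825 ≈ 2.8274.

2.8274


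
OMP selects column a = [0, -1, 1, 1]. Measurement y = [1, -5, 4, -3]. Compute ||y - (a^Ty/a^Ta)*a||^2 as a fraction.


a^T a = 3.
a^T y = 6.
coeff = 6/3 = 2.
||r||^2 = 39.

39


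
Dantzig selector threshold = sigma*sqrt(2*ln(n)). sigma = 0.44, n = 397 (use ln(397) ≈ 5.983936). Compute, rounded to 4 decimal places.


ln(397) ≈ 5.983936.
2*ln(n) ≈ 11.967872.
sqrt(2*ln(n)) ≈ sqrt(11.967872) ≈ 3.459461.
threshold ≈ 0.44*3.459461 = 1.52216284 ≈ 1.5222.

1.5222


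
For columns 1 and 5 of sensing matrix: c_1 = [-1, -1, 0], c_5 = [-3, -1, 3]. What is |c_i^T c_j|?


Inner product: -1*-3 + -1*-1 + 0*3
Products: [3, 1, 0]
Sum = 4.
|dot| = 4.

4


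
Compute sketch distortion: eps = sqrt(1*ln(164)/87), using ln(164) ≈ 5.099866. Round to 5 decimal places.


ln(164) ≈ 5.099866.
1*ln(N)/m ≈ 1*5.099866/87 ≈ 0.05861915.
eps = sqrt(0.05861915) ≈ 0.2421139 ≈ 0.24211.

0.24211


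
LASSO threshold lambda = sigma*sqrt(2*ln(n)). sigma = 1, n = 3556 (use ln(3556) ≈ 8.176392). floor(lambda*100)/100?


ln(3556) ≈ 8.176392.
2*ln(n) ≈ 16.352784.
sqrt(2*ln(n)) ≈ sqrt(16.352784) ≈ 4.043858.
lambda ≈ 1*4.043858 = 4.043858.
floor(lambda*100)/100 = 4.04.

4.04


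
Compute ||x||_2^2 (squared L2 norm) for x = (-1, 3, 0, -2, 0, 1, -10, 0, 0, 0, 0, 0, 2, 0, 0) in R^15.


Non-zero entries: [(0, -1), (1, 3), (3, -2), (5, 1), (6, -10), (12, 2)]
Squares: [1, 9, 4, 1, 100, 4]
||x||_2^2 = sum = 119.

119


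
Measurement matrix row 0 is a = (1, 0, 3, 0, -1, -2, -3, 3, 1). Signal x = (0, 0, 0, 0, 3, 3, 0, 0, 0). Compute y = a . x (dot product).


Non-zero terms: ['-1*3', '-2*3']
Products: [-3, -6]
y = sum = -9.

-9


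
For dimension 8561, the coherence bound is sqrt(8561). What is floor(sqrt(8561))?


92^2 = 8464 <= 8561 < 8649 = 93^2, so 92 <= sqrt(8561) < 93.
floor(sqrt(8561)) = 92.

92


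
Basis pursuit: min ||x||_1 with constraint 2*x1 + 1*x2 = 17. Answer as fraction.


Axis intercepts:
  x1 = 17/2, x2 = 0: L1 = 17/2
  x1 = 0, x2 = 17: L1 = 17
x* = (17/2, 0)
||x*||_1 = 17/2.

17/2


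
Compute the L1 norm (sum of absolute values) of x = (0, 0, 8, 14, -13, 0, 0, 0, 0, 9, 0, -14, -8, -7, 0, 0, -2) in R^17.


Non-zero entries: [(2, 8), (3, 14), (4, -13), (9, 9), (11, -14), (12, -8), (13, -7), (16, -2)]
Absolute values: [8, 14, 13, 9, 14, 8, 7, 2]
||x||_1 = sum = 75.

75


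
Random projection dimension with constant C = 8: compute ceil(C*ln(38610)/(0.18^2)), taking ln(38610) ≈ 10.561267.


ln(38610) ≈ 10.561267.
eps^2 = 0.18^2 = 0.0324.
C*ln(N)/eps^2 ≈ 8*10.561267/0.0324 ≈ 2607.7202.
m = ceil(2607.7202) = 2608.

2608


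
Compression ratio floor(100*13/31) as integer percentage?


100*m/n = 100*13/31 ≈ 41.9355.
floor = 41.

41


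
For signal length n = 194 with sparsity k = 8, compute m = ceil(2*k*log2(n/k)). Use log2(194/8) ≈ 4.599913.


log2(n/k) = log2(194/8) ≈ 4.599913.
2*k*log2(n/k) ≈ 2*8*4.599913 = 73.598608.
m = ceil(73.598608) = 74.

74


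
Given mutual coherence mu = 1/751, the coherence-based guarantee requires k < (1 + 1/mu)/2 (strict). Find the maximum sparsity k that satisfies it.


1/mu = 751.
1 + 1/mu = 752.
(1 + 1/mu)/2 = 376 is an integer and the inequality is strict, so k_max = 376 - 1 = 375.

375


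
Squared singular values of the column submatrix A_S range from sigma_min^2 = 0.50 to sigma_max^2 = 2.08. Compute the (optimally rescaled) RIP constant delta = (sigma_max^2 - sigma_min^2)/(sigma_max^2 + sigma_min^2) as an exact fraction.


lambda_max - lambda_min = 2.08 - 0.50 = 1.58.
lambda_max + lambda_min = 2.08 + 0.50 = 2.58.
delta = 1.58/2.58 = 158/258 = 79/129.

79/129
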